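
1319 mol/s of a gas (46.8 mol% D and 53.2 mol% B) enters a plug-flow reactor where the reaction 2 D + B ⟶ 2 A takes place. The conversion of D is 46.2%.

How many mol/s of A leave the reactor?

D reacted = 0.462 × 617.3 = 285.2 mol/s; ν_D = −2, so ξ = 285.2/2 = 142.6 mol/s.
Outlet amounts (n = n₀ + ν ξ):
  D: 617.3 − 2(142.6) = 332.1
  B: 701.7 − 1(142.6) = 559.1
  A: 0 + 2(142.6) = 285.2

285 mol/s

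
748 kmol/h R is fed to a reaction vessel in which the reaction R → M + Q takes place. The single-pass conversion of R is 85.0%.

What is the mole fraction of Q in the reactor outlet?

0.459

R reacted = 0.85 × 748 = 635.8 kmol/h; ν_R = −1, so ξ = 635.8/1 = 635.8 kmol/h.
Outlet amounts (n = n₀ + ν ξ):
  R: 748 − 1(635.8) = 112.2
  M: 0 + 1(635.8) = 635.8
  Q: 0 + 1(635.8) = 635.8
Total out = 1384 kmol/h; y_Q = 635.8 / 1384 = 0.4595.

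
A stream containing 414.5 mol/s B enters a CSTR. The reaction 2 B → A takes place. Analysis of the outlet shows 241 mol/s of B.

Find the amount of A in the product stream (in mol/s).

86.8 mol/s

For B: n = n₀ − 2ξ → 241 = 414.5 − 2ξ, giving ξ = 86.75 mol/s.
Outlet amounts (n = n₀ + ν ξ):
  B: 414.5 − 2(86.75) = 241
  A: 0 + 1(86.75) = 86.75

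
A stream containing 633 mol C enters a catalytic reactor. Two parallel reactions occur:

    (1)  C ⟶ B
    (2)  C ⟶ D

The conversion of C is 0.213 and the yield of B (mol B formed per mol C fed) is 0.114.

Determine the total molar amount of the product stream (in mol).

633 mol

Yield of B: 1ξ₁ / 633 = 0.114 → ξ₁ = 72.16 mol.
Conversion of C: 1ξ₁ + 1ξ₂ = 0.213 × 633 = 134.8 → ξ₂ = 62.67 mol.
Outlet amounts (n = n₀ + Σ ν·ξ):
  C: 633 − 1(72.16) − 1(62.67) = 498.2
  B: 0 + 1(72.16) = 72.16
  D: 0 + 1(62.67) = 62.67
Total out = 498.2 + 72.16 + 62.67 = 633 mol.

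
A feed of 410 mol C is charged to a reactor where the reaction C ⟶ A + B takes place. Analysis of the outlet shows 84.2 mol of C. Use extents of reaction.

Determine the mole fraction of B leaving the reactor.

0.443

For C: n = n₀ − 1ξ → 84.2 = 410 − 1ξ, giving ξ = 325.8 mol.
Outlet amounts (n = n₀ + ν ξ):
  C: 410 − 1(325.8) = 84.2
  A: 0 + 1(325.8) = 325.8
  B: 0 + 1(325.8) = 325.8
Total out = 735.8 mol; y_B = 325.8 / 735.8 = 0.4428.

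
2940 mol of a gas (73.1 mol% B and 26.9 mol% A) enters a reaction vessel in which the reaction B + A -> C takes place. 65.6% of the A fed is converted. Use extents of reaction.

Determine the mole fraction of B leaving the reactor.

0.673

A reacted = 0.656 × 790.9 = 518.8 mol; ν_A = −1, so ξ = 518.8/1 = 518.8 mol.
Outlet amounts (n = n₀ + ν ξ):
  B: 2149 − 1(518.8) = 1630
  A: 790.9 − 1(518.8) = 272.1
  C: 0 + 1(518.8) = 518.8
Total out = 2421 mol; y_B = 1630 / 2421 = 0.6734.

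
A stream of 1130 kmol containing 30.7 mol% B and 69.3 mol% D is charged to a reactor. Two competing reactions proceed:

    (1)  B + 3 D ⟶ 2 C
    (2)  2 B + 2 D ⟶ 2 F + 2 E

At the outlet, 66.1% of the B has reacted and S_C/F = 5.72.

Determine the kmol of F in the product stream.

Conversion of B: B consumed = 0.661 × 346.9 = 229.3 kmol = 1ξ₁ + 2ξ₂.
Selectivity: 2ξ₁ / (2ξ₂) = 5.72 → ξ₁ = 5.72 ξ₂.
Substitute: (1·5.72 + 2) ξ₂ = 229.3 → ξ₂ = 29.7 kmol, ξ₁ = 169.9 kmol.
Outlet amounts (n = n₀ + Σ ν·ξ):
  B: 346.9 − 1(169.9) − 2(29.7) = 117.6
  D: 783.1 − 3(169.9) − 2(29.7) = 214
  C: 0 + 2(169.9) = 339.8
  F: 0 + 2(29.7) = 59.41
  E: 0 + 2(29.7) = 59.41

59.4 kmol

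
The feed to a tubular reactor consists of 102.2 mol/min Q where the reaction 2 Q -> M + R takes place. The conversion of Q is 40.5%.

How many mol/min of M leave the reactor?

Q reacted = 0.405 × 102.2 = 41.39 mol/min; ν_Q = −2, so ξ = 41.39/2 = 20.7 mol/min.
Outlet amounts (n = n₀ + ν ξ):
  Q: 102.2 − 2(20.7) = 60.81
  M: 0 + 1(20.7) = 20.7
  R: 0 + 1(20.7) = 20.7

20.7 mol/min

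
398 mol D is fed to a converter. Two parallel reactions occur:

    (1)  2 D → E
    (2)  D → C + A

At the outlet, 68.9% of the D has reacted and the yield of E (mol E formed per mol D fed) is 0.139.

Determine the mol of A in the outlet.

Yield of E: 1ξ₁ / 398 = 0.139 → ξ₁ = 55.32 mol.
Conversion of D: 2ξ₁ + 1ξ₂ = 0.689 × 398 = 274.2 → ξ₂ = 163.6 mol.
Outlet amounts (n = n₀ + Σ ν·ξ):
  D: 398 − 2(55.32) − 1(163.6) = 123.8
  E: 0 + 1(55.32) = 55.32
  C: 0 + 1(163.6) = 163.6
  A: 0 + 1(163.6) = 163.6

164 mol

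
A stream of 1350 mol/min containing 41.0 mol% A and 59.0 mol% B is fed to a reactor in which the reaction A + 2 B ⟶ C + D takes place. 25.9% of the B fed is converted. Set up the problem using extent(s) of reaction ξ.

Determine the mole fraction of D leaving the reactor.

0.0827

B reacted = 0.259 × 796.5 = 206.3 mol/min; ν_B = −2, so ξ = 206.3/2 = 103.1 mol/min.
Outlet amounts (n = n₀ + ν ξ):
  A: 553.5 − 1(103.1) = 450.4
  B: 796.5 − 2(103.1) = 590.2
  C: 0 + 1(103.1) = 103.1
  D: 0 + 1(103.1) = 103.1
Total out = 1247 mol/min; y_D = 103.1 / 1247 = 0.08273.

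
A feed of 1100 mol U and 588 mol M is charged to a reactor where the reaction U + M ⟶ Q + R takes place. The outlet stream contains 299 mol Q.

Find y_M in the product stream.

For Q: n = n₀ + 1ξ → 299 = 0 + 1ξ, giving ξ = 299 mol.
Outlet amounts (n = n₀ + ν ξ):
  U: 1100 − 1(299) = 801
  M: 588 − 1(299) = 289
  Q: 0 + 1(299) = 299
  R: 0 + 1(299) = 299
Total out = 1688 mol; y_M = 289 / 1688 = 0.1712.

0.171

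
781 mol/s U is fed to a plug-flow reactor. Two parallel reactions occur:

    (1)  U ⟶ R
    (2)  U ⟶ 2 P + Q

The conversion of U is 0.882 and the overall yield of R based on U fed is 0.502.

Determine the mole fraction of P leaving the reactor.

0.432

Yield of R: 1ξ₁ / 781 = 0.502 → ξ₁ = 392.1 mol/s.
Conversion of U: 1ξ₁ + 1ξ₂ = 0.882 × 781 = 688.8 → ξ₂ = 296.8 mol/s.
Outlet amounts (n = n₀ + Σ ν·ξ):
  U: 781 − 1(392.1) − 1(296.8) = 92.16
  R: 0 + 1(392.1) = 392.1
  P: 0 + 2(296.8) = 593.6
  Q: 0 + 1(296.8) = 296.8
Total out = 1375 mol/s; y_P = 593.6 / 1375 = 0.4318.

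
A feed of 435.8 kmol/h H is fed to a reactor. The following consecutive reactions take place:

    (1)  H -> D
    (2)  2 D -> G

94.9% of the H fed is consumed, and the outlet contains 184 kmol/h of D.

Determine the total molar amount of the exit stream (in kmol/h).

321 kmol/h

Conversion of H: H consumed = 1ξ₁ = 0.949 × 435.8 → ξ₁ = 413.6 kmol/h.
D balance: n_D = 0 + 1ξ₁ − 2ξ₂ = 184 → ξ₂ = (1·413.6 − 184)/2 = 114.8 kmol/h.
Outlet amounts (n = n₀ + Σ ν·ξ):
  H: 435.8 − 1(413.6) = 22.23
  D: 0 + 1(413.6) − 2(114.8) = 184
  G: 0 + 1(114.8) = 114.8
Total out = 22.23 + 184 + 114.8 = 321 kmol/h.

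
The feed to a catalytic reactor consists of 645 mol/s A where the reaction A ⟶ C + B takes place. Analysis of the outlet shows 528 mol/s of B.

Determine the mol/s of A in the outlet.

117 mol/s

For B: n = n₀ + 1ξ → 528 = 0 + 1ξ, giving ξ = 528 mol/s.
Outlet amounts (n = n₀ + ν ξ):
  A: 645 − 1(528) = 117
  C: 0 + 1(528) = 528
  B: 0 + 1(528) = 528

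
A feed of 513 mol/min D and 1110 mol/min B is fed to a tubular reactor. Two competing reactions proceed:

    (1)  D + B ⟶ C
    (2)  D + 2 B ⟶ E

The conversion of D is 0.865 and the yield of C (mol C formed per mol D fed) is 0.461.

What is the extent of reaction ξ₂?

ξ₂ = 207 mol/min

Yield of C: 1ξ₁ / 513 = 0.461 → ξ₁ = 236.5 mol/min.
Conversion of D: 1ξ₁ + 1ξ₂ = 0.865 × 513 = 443.7 → ξ₂ = 207.3 mol/min.
Outlet amounts (n = n₀ + Σ ν·ξ):
  D: 513 − 1(236.5) − 1(207.3) = 69.25
  B: 1110 − 1(236.5) − 2(207.3) = 459
  C: 0 + 1(236.5) = 236.5
  E: 0 + 1(207.3) = 207.3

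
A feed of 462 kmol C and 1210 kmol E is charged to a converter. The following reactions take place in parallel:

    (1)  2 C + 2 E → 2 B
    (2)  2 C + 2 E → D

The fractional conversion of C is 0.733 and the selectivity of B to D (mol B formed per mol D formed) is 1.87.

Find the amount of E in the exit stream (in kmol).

871 kmol

Conversion of C: C consumed = 0.733 × 462 = 338.6 kmol = 2ξ₁ + 2ξ₂.
Selectivity: 2ξ₁ / (1ξ₂) = 1.87 → ξ₁ = 0.935 ξ₂.
Substitute: (2·0.935 + 2) ξ₂ = 338.6 → ξ₂ = 87.51 kmol, ξ₁ = 81.82 kmol.
Outlet amounts (n = n₀ + Σ ν·ξ):
  C: 462 − 2(81.82) − 2(87.51) = 123.4
  E: 1210 − 2(81.82) − 2(87.51) = 871.4
  B: 0 + 2(81.82) = 163.6
  D: 0 + 1(87.51) = 87.51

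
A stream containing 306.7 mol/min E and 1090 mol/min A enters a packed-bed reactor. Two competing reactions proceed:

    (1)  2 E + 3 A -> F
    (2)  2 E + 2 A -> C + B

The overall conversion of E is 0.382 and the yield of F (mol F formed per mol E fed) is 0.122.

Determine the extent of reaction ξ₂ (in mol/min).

ξ₂ = 21.2 mol/min

Yield of F: 1ξ₁ / 306.7 = 0.122 → ξ₁ = 37.42 mol/min.
Conversion of E: 2ξ₁ + 2ξ₂ = 0.382 × 306.7 = 117.2 → ξ₂ = 21.16 mol/min.
Outlet amounts (n = n₀ + Σ ν·ξ):
  E: 306.7 − 2(37.42) − 2(21.16) = 189.5
  A: 1090 − 3(37.42) − 2(21.16) = 935.4
  F: 0 + 1(37.42) = 37.42
  C: 0 + 1(21.16) = 21.16
  B: 0 + 1(21.16) = 21.16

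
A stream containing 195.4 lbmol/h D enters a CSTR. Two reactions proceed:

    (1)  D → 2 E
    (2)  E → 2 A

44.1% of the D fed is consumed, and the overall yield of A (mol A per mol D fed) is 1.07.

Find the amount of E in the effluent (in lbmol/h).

Conversion of D: D consumed = 1ξ₁ = 0.441 × 195.4 → ξ₁ = 86.17 lbmol/h.
Yield of A: 2ξ₂ / 195.4 = 1.07 → ξ₂ = 104.5 lbmol/h.
Outlet amounts (n = n₀ + Σ ν·ξ):
  D: 195.4 − 1(86.17) = 109.2
  E: 0 + 2(86.17) − 1(104.5) = 67.8
  A: 0 + 2(104.5) = 209.1

67.8 lbmol/h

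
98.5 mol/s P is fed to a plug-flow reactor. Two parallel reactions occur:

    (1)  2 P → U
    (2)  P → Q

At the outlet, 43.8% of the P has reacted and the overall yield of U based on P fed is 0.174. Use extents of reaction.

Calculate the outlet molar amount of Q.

Yield of U: 1ξ₁ / 98.5 = 0.174 → ξ₁ = 17.14 mol/s.
Conversion of P: 2ξ₁ + 1ξ₂ = 0.438 × 98.5 = 43.14 → ξ₂ = 8.865 mol/s.
Outlet amounts (n = n₀ + Σ ν·ξ):
  P: 98.5 − 2(17.14) − 1(8.865) = 55.36
  U: 0 + 1(17.14) = 17.14
  Q: 0 + 1(8.865) = 8.865

8.87 mol/s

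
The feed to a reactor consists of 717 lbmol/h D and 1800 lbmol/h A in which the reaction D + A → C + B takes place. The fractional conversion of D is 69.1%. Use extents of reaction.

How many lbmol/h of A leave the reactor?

D reacted = 0.691 × 717 = 495.4 lbmol/h; ν_D = −1, so ξ = 495.4/1 = 495.4 lbmol/h.
Outlet amounts (n = n₀ + ν ξ):
  D: 717 − 1(495.4) = 221.6
  A: 1800 − 1(495.4) = 1305
  C: 0 + 1(495.4) = 495.4
  B: 0 + 1(495.4) = 495.4

1300 lbmol/h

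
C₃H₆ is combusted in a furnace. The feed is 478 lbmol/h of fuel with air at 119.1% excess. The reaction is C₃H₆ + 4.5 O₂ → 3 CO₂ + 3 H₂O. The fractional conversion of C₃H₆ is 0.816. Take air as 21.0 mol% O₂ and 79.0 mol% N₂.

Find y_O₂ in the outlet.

0.128

Stoichiometric O₂ = 4.5 × 478 = 2151 lbmol/h; O₂ fed = 2151 × 2.191 = 4713 lbmol/h.
N₂ fed = 4713 × 79/21 = 17730 lbmol/h.
Fuel reacted = 0.816 × 478 → ξ = 390 lbmol/h.
Outlet (n = n₀ + ν ξ):
  C₃H₆: 478 − 1(390) = 87.95
  O₂: 4713 − 4.5(390) = 2958
  N₂: 17730 (inert)
  CO₂: 0 + 3(390) = 1170
  H₂O: 0 + 3(390) = 1170
Total out = 23120 lbmol/h; y_O₂ = 2958 / 23120 = 0.128.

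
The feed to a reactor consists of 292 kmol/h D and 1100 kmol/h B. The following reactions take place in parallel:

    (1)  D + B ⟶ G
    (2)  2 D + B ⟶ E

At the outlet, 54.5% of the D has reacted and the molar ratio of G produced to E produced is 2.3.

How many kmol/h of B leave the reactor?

Conversion of D: D consumed = 0.545 × 292 = 159.1 kmol/h = 1ξ₁ + 2ξ₂.
Selectivity: 1ξ₁ / (1ξ₂) = 2.3 → ξ₁ = 2.3 ξ₂.
Substitute: (1·2.3 + 2) ξ₂ = 159.1 → ξ₂ = 37.01 kmol/h, ξ₁ = 85.12 kmol/h.
Outlet amounts (n = n₀ + Σ ν·ξ):
  D: 292 − 1(85.12) − 2(37.01) = 132.9
  B: 1100 − 1(85.12) − 1(37.01) = 977.9
  G: 0 + 1(85.12) = 85.12
  E: 0 + 1(37.01) = 37.01

978 kmol/h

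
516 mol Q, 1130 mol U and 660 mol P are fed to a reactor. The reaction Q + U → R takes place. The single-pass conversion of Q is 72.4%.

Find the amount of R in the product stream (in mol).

374 mol

Q reacted = 0.724 × 516 = 373.6 mol; ν_Q = −1, so ξ = 373.6/1 = 373.6 mol.
Outlet amounts (n = n₀ + ν ξ):
  Q: 516 − 1(373.6) = 142.4
  U: 1130 − 1(373.6) = 756.4
  R: 0 + 1(373.6) = 373.6
  P: 660 (inert)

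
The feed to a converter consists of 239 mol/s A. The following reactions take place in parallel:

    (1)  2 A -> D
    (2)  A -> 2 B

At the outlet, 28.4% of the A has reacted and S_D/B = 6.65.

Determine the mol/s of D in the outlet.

32.7 mol/s

Conversion of A: A consumed = 0.284 × 239 = 67.88 mol/s = 2ξ₁ + 1ξ₂.
Selectivity: 1ξ₁ / (2ξ₂) = 6.65 → ξ₁ = 13.3 ξ₂.
Substitute: (2·13.3 + 1) ξ₂ = 67.88 → ξ₂ = 2.459 mol/s, ξ₁ = 32.71 mol/s.
Outlet amounts (n = n₀ + Σ ν·ξ):
  A: 239 − 2(32.71) − 1(2.459) = 171.1
  D: 0 + 1(32.71) = 32.71
  B: 0 + 2(2.459) = 4.919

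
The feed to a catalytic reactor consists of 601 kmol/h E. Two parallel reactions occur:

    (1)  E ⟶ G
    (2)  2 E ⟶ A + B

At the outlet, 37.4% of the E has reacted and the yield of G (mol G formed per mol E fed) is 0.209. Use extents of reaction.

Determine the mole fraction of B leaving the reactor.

0.0825

Yield of G: 1ξ₁ / 601 = 0.209 → ξ₁ = 125.6 kmol/h.
Conversion of E: 1ξ₁ + 2ξ₂ = 0.374 × 601 = 224.8 → ξ₂ = 49.58 kmol/h.
Outlet amounts (n = n₀ + Σ ν·ξ):
  E: 601 − 1(125.6) − 2(49.58) = 376.2
  G: 0 + 1(125.6) = 125.6
  A: 0 + 1(49.58) = 49.58
  B: 0 + 1(49.58) = 49.58
Total out = 601 kmol/h; y_B = 49.58 / 601 = 0.0825.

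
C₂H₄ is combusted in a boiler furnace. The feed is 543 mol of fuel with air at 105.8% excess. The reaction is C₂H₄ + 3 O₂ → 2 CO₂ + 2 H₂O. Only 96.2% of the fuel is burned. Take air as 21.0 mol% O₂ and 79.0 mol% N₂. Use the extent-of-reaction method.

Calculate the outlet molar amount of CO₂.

Stoichiometric O₂ = 3 × 543 = 1629 mol; O₂ fed = 1629 × 2.058 = 3352 mol.
N₂ fed = 3352 × 79/21 = 12610 mol.
Fuel reacted = 0.962 × 543 → ξ = 522.4 mol.
Outlet (n = n₀ + ν ξ):
  C₂H₄: 543 − 1(522.4) = 20.63
  O₂: 3352 − 3(522.4) = 1785
  N₂: 12610 (inert)
  CO₂: 0 + 2(522.4) = 1045
  H₂O: 0 + 2(522.4) = 1045

1040 mol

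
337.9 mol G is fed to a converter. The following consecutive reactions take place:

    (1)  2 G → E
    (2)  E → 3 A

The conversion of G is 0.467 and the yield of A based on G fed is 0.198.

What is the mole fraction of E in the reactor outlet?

Conversion of G: G consumed = 2ξ₁ = 0.467 × 337.9 → ξ₁ = 78.9 mol.
Yield of A: 3ξ₂ / 337.9 = 0.198 → ξ₂ = 22.3 mol.
Outlet amounts (n = n₀ + Σ ν·ξ):
  G: 337.9 − 2(78.9) = 180.1
  E: 0 + 1(78.9) − 1(22.3) = 56.6
  A: 0 + 3(22.3) = 66.9
Total out = 303.6 mol; y_E = 56.6 / 303.6 = 0.1864.

0.186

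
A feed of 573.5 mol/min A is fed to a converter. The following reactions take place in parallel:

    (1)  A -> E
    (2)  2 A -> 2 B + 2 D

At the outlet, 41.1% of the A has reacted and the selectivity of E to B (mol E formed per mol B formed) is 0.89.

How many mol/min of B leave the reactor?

125 mol/min

Conversion of A: A consumed = 0.411 × 573.5 = 235.7 mol/min = 1ξ₁ + 2ξ₂.
Selectivity: 1ξ₁ / (2ξ₂) = 0.89 → ξ₁ = 1.78 ξ₂.
Substitute: (1·1.78 + 2) ξ₂ = 235.7 → ξ₂ = 62.36 mol/min, ξ₁ = 111 mol/min.
Outlet amounts (n = n₀ + Σ ν·ξ):
  A: 573.5 − 1(111) − 2(62.36) = 337.8
  E: 0 + 1(111) = 111
  B: 0 + 2(62.36) = 124.7
  D: 0 + 2(62.36) = 124.7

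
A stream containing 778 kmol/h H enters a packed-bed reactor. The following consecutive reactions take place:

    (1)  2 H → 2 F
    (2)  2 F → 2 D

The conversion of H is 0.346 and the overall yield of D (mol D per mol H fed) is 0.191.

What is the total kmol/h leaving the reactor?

Conversion of H: H consumed = 2ξ₁ = 0.346 × 778 → ξ₁ = 134.6 kmol/h.
Yield of D: 2ξ₂ / 778 = 0.191 → ξ₂ = 74.3 kmol/h.
Outlet amounts (n = n₀ + Σ ν·ξ):
  H: 778 − 2(134.6) = 508.8
  F: 0 + 2(134.6) − 2(74.3) = 120.6
  D: 0 + 2(74.3) = 148.6
Total out = 508.8 + 120.6 + 148.6 = 778 kmol/h.

778 kmol/h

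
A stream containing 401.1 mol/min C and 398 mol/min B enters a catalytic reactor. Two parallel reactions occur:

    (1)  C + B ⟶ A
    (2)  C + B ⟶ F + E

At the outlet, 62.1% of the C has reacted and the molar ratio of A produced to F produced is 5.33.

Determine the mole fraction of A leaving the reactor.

Conversion of C: C consumed = 0.621 × 401.1 = 249.1 mol/min = 1ξ₁ + 1ξ₂.
Selectivity: 1ξ₁ / (1ξ₂) = 5.33 → ξ₁ = 5.33 ξ₂.
Substitute: (1·5.33 + 1) ξ₂ = 249.1 → ξ₂ = 39.35 mol/min, ξ₁ = 209.7 mol/min.
Outlet amounts (n = n₀ + Σ ν·ξ):
  C: 401.1 − 1(209.7) − 1(39.35) = 152
  B: 398 − 1(209.7) − 1(39.35) = 148.9
  A: 0 + 1(209.7) = 209.7
  F: 0 + 1(39.35) = 39.35
  E: 0 + 1(39.35) = 39.35
Total out = 589.4 mol/min; y_A = 209.7 / 589.4 = 0.3559.

0.356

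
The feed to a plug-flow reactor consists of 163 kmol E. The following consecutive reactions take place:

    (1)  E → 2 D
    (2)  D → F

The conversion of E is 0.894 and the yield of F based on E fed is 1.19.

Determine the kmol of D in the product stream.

Conversion of E: E consumed = 1ξ₁ = 0.894 × 163 → ξ₁ = 145.7 kmol.
Yield of F: 1ξ₂ / 163 = 1.19 → ξ₂ = 194 kmol.
Outlet amounts (n = n₀ + Σ ν·ξ):
  E: 163 − 1(145.7) = 17.28
  D: 0 + 2(145.7) − 1(194) = 97.47
  F: 0 + 1(194) = 194

97.5 kmol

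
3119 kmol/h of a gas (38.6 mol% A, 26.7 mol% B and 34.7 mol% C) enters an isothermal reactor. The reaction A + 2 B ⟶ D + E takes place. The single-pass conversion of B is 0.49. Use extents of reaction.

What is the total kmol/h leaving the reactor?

B reacted = 0.49 × 832.8 = 408.1 kmol/h; ν_B = −2, so ξ = 408.1/2 = 204 kmol/h.
Outlet amounts (n = n₀ + ν ξ):
  A: 1204 − 1(204) = 999.9
  B: 832.8 − 2(204) = 424.7
  D: 0 + 1(204) = 204
  E: 0 + 1(204) = 204
  C: 1082 (inert)
Total out = 999.9 + 424.7 + 204 + 204 + 1082 = 2915 kmol/h.

2910 kmol/h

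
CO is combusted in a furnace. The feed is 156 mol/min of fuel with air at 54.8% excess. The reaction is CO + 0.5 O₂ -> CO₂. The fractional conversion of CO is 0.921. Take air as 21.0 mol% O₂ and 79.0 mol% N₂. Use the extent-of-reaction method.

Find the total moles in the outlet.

Stoichiometric O₂ = 0.5 × 156 = 78 mol/min; O₂ fed = 78 × 1.548 = 120.7 mol/min.
N₂ fed = 120.7 × 79/21 = 454.2 mol/min.
Fuel reacted = 0.921 × 156 → ξ = 143.7 mol/min.
Outlet (n = n₀ + ν ξ):
  CO: 156 − 1(143.7) = 12.32
  O₂: 120.7 − 0.5(143.7) = 48.91
  N₂: 454.2 (inert)
  CO₂: 0 + 1(143.7) = 143.7
Total out = 12.32 + 48.91 + 454.2 + 143.7 = 659.1 mol/min.

659 mol/min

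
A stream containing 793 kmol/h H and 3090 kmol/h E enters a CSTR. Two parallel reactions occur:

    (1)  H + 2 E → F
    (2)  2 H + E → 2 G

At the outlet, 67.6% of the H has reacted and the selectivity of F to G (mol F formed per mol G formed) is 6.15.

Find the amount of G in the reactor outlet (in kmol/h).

Conversion of H: H consumed = 0.676 × 793 = 536.1 kmol/h = 1ξ₁ + 2ξ₂.
Selectivity: 1ξ₁ / (2ξ₂) = 6.15 → ξ₁ = 12.3 ξ₂.
Substitute: (1·12.3 + 2) ξ₂ = 536.1 → ξ₂ = 37.49 kmol/h, ξ₁ = 461.1 kmol/h.
Outlet amounts (n = n₀ + Σ ν·ξ):
  H: 793 − 1(461.1) − 2(37.49) = 256.9
  E: 3090 − 2(461.1) − 1(37.49) = 2130
  F: 0 + 1(461.1) = 461.1
  G: 0 + 2(37.49) = 74.97

75 kmol/h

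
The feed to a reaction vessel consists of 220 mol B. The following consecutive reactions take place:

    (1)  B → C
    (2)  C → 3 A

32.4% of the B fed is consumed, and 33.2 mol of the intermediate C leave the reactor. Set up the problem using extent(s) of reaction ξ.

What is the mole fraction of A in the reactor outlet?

0.386

Conversion of B: B consumed = 1ξ₁ = 0.324 × 220 → ξ₁ = 71.28 mol.
C balance: n_C = 0 + 1ξ₁ − 1ξ₂ = 33.2 → ξ₂ = (1·71.28 − 33.2)/1 = 38.08 mol.
Outlet amounts (n = n₀ + Σ ν·ξ):
  B: 220 − 1(71.28) = 148.7
  C: 0 + 1(71.28) − 1(38.08) = 33.2
  A: 0 + 3(38.08) = 114.2
Total out = 296.2 mol; y_A = 114.2 / 296.2 = 0.3857.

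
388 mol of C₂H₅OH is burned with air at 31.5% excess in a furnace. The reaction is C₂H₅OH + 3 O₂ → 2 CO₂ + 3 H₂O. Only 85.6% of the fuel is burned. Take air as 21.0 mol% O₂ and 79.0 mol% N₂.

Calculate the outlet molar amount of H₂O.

Stoichiometric O₂ = 3 × 388 = 1164 mol; O₂ fed = 1164 × 1.315 = 1531 mol.
N₂ fed = 1531 × 79/21 = 5758 mol.
Fuel reacted = 0.856 × 388 → ξ = 332.1 mol.
Outlet (n = n₀ + ν ξ):
  C₂H₅OH: 388 − 1(332.1) = 55.87
  O₂: 1531 − 3(332.1) = 534.3
  N₂: 5758 (inert)
  CO₂: 0 + 2(332.1) = 664.3
  H₂O: 0 + 3(332.1) = 996.4

996 mol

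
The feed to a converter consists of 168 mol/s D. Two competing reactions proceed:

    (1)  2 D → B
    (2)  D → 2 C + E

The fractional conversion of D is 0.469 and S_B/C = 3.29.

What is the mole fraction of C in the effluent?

0.0781

Conversion of D: D consumed = 0.469 × 168 = 78.79 mol/s = 2ξ₁ + 1ξ₂.
Selectivity: 1ξ₁ / (2ξ₂) = 3.29 → ξ₁ = 6.58 ξ₂.
Substitute: (2·6.58 + 1) ξ₂ = 78.79 → ξ₂ = 5.564 mol/s, ξ₁ = 36.61 mol/s.
Outlet amounts (n = n₀ + Σ ν·ξ):
  D: 168 − 2(36.61) − 1(5.564) = 89.21
  B: 0 + 1(36.61) = 36.61
  C: 0 + 2(5.564) = 11.13
  E: 0 + 1(5.564) = 5.564
Total out = 142.5 mol/s; y_C = 11.13 / 142.5 = 0.07809.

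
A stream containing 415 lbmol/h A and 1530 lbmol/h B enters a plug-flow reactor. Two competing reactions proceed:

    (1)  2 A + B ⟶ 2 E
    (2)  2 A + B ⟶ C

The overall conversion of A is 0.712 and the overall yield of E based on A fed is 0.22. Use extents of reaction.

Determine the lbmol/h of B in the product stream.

Yield of E: 2ξ₁ / 415 = 0.22 → ξ₁ = 45.65 lbmol/h.
Conversion of A: 2ξ₁ + 2ξ₂ = 0.712 × 415 = 295.5 → ξ₂ = 102.1 lbmol/h.
Outlet amounts (n = n₀ + Σ ν·ξ):
  A: 415 − 2(45.65) − 2(102.1) = 119.5
  B: 1530 − 1(45.65) − 1(102.1) = 1382
  E: 0 + 2(45.65) = 91.3
  C: 0 + 1(102.1) = 102.1

1380 lbmol/h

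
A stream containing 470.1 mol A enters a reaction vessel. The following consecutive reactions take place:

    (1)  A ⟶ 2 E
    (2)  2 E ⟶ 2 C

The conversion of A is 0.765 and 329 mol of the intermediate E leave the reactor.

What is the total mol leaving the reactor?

830 mol

Conversion of A: A consumed = 1ξ₁ = 0.765 × 470.1 → ξ₁ = 359.6 mol.
E balance: n_E = 0 + 2ξ₁ − 2ξ₂ = 329 → ξ₂ = (2·359.6 − 329)/2 = 195.1 mol.
Outlet amounts (n = n₀ + Σ ν·ξ):
  A: 470.1 − 1(359.6) = 110.5
  E: 0 + 2(359.6) − 2(195.1) = 329
  C: 0 + 2(195.1) = 390.3
Total out = 110.5 + 329 + 390.3 = 829.7 mol.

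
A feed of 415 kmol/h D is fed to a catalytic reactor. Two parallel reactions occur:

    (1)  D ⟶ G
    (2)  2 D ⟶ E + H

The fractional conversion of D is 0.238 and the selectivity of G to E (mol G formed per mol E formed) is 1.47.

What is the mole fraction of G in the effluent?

Conversion of D: D consumed = 0.238 × 415 = 98.77 kmol/h = 1ξ₁ + 2ξ₂.
Selectivity: 1ξ₁ / (1ξ₂) = 1.47 → ξ₁ = 1.47 ξ₂.
Substitute: (1·1.47 + 2) ξ₂ = 98.77 → ξ₂ = 28.46 kmol/h, ξ₁ = 41.84 kmol/h.
Outlet amounts (n = n₀ + Σ ν·ξ):
  D: 415 − 1(41.84) − 2(28.46) = 316.2
  G: 0 + 1(41.84) = 41.84
  E: 0 + 1(28.46) = 28.46
  H: 0 + 1(28.46) = 28.46
Total out = 415 kmol/h; y_G = 41.84 / 415 = 0.1008.

0.101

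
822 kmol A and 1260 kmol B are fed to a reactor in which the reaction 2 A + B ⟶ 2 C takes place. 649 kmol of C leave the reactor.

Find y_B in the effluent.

0.532

For C: n = n₀ + 2ξ → 649 = 0 + 2ξ, giving ξ = 324.5 kmol.
Outlet amounts (n = n₀ + ν ξ):
  A: 822 − 2(324.5) = 173
  B: 1260 − 1(324.5) = 935.5
  C: 0 + 2(324.5) = 649
Total out = 1758 kmol; y_B = 935.5 / 1758 = 0.5323.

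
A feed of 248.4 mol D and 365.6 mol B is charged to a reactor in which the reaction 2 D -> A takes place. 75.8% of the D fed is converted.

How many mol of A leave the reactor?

94.1 mol

D reacted = 0.758 × 248.4 = 188.3 mol; ν_D = −2, so ξ = 188.3/2 = 94.14 mol.
Outlet amounts (n = n₀ + ν ξ):
  D: 248.4 − 2(94.14) = 60.11
  A: 0 + 1(94.14) = 94.14
  B: 365.6 (inert)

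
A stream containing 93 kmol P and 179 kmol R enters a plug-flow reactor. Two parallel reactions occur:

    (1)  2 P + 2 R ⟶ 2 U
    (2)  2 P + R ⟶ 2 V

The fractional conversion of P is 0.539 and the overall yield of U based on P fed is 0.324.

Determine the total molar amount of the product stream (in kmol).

Yield of U: 2ξ₁ / 93 = 0.324 → ξ₁ = 15.07 kmol.
Conversion of P: 2ξ₁ + 2ξ₂ = 0.539 × 93 = 50.13 → ξ₂ = 9.998 kmol.
Outlet amounts (n = n₀ + Σ ν·ξ):
  P: 93 − 2(15.07) − 2(9.998) = 42.87
  R: 179 − 2(15.07) − 1(9.998) = 138.9
  U: 0 + 2(15.07) = 30.13
  V: 0 + 2(9.998) = 20
Total out = 42.87 + 138.9 + 30.13 + 20 = 231.9 kmol.

232 kmol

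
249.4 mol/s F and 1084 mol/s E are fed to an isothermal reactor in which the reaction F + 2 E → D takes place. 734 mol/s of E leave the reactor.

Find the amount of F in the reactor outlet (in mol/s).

For E: n = n₀ − 2ξ → 734 = 1084 − 2ξ, giving ξ = 175 mol/s.
Outlet amounts (n = n₀ + ν ξ):
  F: 249.4 − 1(175) = 74.4
  E: 1084 − 2(175) = 734
  D: 0 + 1(175) = 175

74.4 mol/s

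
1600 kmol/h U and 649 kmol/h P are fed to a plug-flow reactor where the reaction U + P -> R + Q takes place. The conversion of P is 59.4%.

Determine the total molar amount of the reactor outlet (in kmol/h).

2250 kmol/h

P reacted = 0.594 × 649 = 385.5 kmol/h; ν_P = −1, so ξ = 385.5/1 = 385.5 kmol/h.
Outlet amounts (n = n₀ + ν ξ):
  U: 1600 − 1(385.5) = 1214
  P: 649 − 1(385.5) = 263.5
  R: 0 + 1(385.5) = 385.5
  Q: 0 + 1(385.5) = 385.5
Total out = 1214 + 263.5 + 385.5 + 385.5 = 2249 kmol/h.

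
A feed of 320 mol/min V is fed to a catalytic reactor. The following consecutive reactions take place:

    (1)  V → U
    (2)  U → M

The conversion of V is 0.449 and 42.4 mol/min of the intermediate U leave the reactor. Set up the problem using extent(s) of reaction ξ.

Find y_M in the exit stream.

0.317

Conversion of V: V consumed = 1ξ₁ = 0.449 × 320 → ξ₁ = 143.7 mol/min.
U balance: n_U = 0 + 1ξ₁ − 1ξ₂ = 42.4 → ξ₂ = (1·143.7 − 42.4)/1 = 101.3 mol/min.
Outlet amounts (n = n₀ + Σ ν·ξ):
  V: 320 − 1(143.7) = 176.3
  U: 0 + 1(143.7) − 1(101.3) = 42.4
  M: 0 + 1(101.3) = 101.3
Total out = 320 mol/min; y_M = 101.3 / 320 = 0.3165.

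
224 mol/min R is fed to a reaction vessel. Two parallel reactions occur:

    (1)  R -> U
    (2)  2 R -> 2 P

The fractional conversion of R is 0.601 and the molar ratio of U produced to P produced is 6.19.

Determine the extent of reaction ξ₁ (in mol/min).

ξ₁ = 116 mol/min

Conversion of R: R consumed = 0.601 × 224 = 134.6 mol/min = 1ξ₁ + 2ξ₂.
Selectivity: 1ξ₁ / (2ξ₂) = 6.19 → ξ₁ = 12.38 ξ₂.
Substitute: (1·12.38 + 2) ξ₂ = 134.6 → ξ₂ = 9.362 mol/min, ξ₁ = 115.9 mol/min.
Outlet amounts (n = n₀ + Σ ν·ξ):
  R: 224 − 1(115.9) − 2(9.362) = 89.38
  U: 0 + 1(115.9) = 115.9
  P: 0 + 2(9.362) = 18.72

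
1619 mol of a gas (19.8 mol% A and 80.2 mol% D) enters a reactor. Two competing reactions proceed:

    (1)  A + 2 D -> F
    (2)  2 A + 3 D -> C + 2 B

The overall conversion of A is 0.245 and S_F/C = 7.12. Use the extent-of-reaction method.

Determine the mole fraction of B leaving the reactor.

0.0116

Conversion of A: A consumed = 0.245 × 320.6 = 78.54 mol = 1ξ₁ + 2ξ₂.
Selectivity: 1ξ₁ / (1ξ₂) = 7.12 → ξ₁ = 7.12 ξ₂.
Substitute: (1·7.12 + 2) ξ₂ = 78.54 → ξ₂ = 8.612 mol, ξ₁ = 61.31 mol.
Outlet amounts (n = n₀ + Σ ν·ξ):
  A: 320.6 − 1(61.31) − 2(8.612) = 242
  D: 1298 − 2(61.31) − 3(8.612) = 1150
  F: 0 + 1(61.31) = 61.31
  C: 0 + 1(8.612) = 8.612
  B: 0 + 2(8.612) = 17.22
Total out = 1479 mol; y_B = 17.22 / 1479 = 0.01164.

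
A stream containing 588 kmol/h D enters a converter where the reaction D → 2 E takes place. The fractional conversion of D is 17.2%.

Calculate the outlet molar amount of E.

202 kmol/h

D reacted = 0.172 × 588 = 101.1 kmol/h; ν_D = −1, so ξ = 101.1/1 = 101.1 kmol/h.
Outlet amounts (n = n₀ + ν ξ):
  D: 588 − 1(101.1) = 486.9
  E: 0 + 2(101.1) = 202.3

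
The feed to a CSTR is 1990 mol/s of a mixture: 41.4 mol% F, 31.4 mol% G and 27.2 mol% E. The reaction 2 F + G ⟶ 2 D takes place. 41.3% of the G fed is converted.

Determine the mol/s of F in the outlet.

G reacted = 0.413 × 624.9 = 258.1 mol/s; ν_G = −1, so ξ = 258.1/1 = 258.1 mol/s.
Outlet amounts (n = n₀ + ν ξ):
  F: 823.9 − 2(258.1) = 307.7
  G: 624.9 − 1(258.1) = 366.8
  D: 0 + 2(258.1) = 516.1
  E: 541.3 (inert)

308 mol/s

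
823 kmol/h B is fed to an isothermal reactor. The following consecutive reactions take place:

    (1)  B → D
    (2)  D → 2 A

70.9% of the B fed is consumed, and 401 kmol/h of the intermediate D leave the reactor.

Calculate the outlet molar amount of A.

365 kmol/h

Conversion of B: B consumed = 1ξ₁ = 0.709 × 823 → ξ₁ = 583.5 kmol/h.
D balance: n_D = 0 + 1ξ₁ − 1ξ₂ = 401 → ξ₂ = (1·583.5 − 401)/1 = 182.5 kmol/h.
Outlet amounts (n = n₀ + Σ ν·ξ):
  B: 823 − 1(583.5) = 239.5
  D: 0 + 1(583.5) − 1(182.5) = 401
  A: 0 + 2(182.5) = 365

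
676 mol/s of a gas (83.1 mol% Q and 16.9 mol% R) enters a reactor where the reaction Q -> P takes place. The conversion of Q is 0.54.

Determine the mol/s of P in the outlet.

Q reacted = 0.54 × 561.8 = 303.3 mol/s; ν_Q = −1, so ξ = 303.3/1 = 303.3 mol/s.
Outlet amounts (n = n₀ + ν ξ):
  Q: 561.8 − 1(303.3) = 258.4
  P: 0 + 1(303.3) = 303.3
  R: 114.2 (inert)

303 mol/s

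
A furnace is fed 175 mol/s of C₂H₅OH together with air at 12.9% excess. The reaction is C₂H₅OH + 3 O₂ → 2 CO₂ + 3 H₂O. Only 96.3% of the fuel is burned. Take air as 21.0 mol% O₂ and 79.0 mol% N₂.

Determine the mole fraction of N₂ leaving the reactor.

Stoichiometric O₂ = 3 × 175 = 525 mol/s; O₂ fed = 525 × 1.129 = 592.7 mol/s.
N₂ fed = 592.7 × 79/21 = 2230 mol/s.
Fuel reacted = 0.963 × 175 → ξ = 168.5 mol/s.
Outlet (n = n₀ + ν ξ):
  C₂H₅OH: 175 − 1(168.5) = 6.475
  O₂: 592.7 − 3(168.5) = 87.15
  N₂: 2230 (inert)
  CO₂: 0 + 2(168.5) = 337.1
  H₂O: 0 + 3(168.5) = 505.6
Total out = 3166 mol/s; y_N₂ = 2230 / 3166 = 0.7043.

0.704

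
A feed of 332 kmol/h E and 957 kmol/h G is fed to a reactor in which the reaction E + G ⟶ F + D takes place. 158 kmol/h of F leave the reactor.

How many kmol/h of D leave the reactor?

158 kmol/h

For F: n = n₀ + 1ξ → 158 = 0 + 1ξ, giving ξ = 158 kmol/h.
Outlet amounts (n = n₀ + ν ξ):
  E: 332 − 1(158) = 174
  G: 957 − 1(158) = 799
  F: 0 + 1(158) = 158
  D: 0 + 1(158) = 158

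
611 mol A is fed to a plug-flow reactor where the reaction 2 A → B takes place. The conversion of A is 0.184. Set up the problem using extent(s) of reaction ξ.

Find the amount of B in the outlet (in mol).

56.2 mol

A reacted = 0.184 × 611 = 112.4 mol; ν_A = −2, so ξ = 112.4/2 = 56.21 mol.
Outlet amounts (n = n₀ + ν ξ):
  A: 611 − 2(56.21) = 498.6
  B: 0 + 1(56.21) = 56.21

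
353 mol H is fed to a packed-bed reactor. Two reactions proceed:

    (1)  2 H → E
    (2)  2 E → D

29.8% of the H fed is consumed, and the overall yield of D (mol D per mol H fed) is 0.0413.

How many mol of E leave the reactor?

23.4 mol

Conversion of H: H consumed = 2ξ₁ = 0.298 × 353 → ξ₁ = 52.6 mol.
Yield of D: 1ξ₂ / 353 = 0.0413 → ξ₂ = 14.58 mol.
Outlet amounts (n = n₀ + Σ ν·ξ):
  H: 353 − 2(52.6) = 247.8
  E: 0 + 1(52.6) − 2(14.58) = 23.44
  D: 0 + 1(14.58) = 14.58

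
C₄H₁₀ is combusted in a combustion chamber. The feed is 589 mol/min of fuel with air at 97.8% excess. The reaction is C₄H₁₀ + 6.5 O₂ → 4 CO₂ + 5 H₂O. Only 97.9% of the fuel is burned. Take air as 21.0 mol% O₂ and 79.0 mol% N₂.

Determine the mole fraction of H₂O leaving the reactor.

Stoichiometric O₂ = 6.5 × 589 = 3828 mol/min; O₂ fed = 3828 × 1.978 = 7573 mol/min.
N₂ fed = 7573 × 79/21 = 28490 mol/min.
Fuel reacted = 0.979 × 589 → ξ = 576.6 mol/min.
Outlet (n = n₀ + ν ξ):
  C₄H₁₀: 589 − 1(576.6) = 12.37
  O₂: 7573 − 6.5(576.6) = 3825
  N₂: 28490 (inert)
  CO₂: 0 + 4(576.6) = 2307
  H₂O: 0 + 5(576.6) = 2883
Total out = 37510 mol/min; y_H₂O = 2883 / 37510 = 0.07685.

0.0769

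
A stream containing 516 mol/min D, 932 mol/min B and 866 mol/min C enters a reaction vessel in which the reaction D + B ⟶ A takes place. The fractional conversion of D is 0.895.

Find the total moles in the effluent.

1850 mol/min

D reacted = 0.895 × 516 = 461.8 mol/min; ν_D = −1, so ξ = 461.8/1 = 461.8 mol/min.
Outlet amounts (n = n₀ + ν ξ):
  D: 516 − 1(461.8) = 54.18
  B: 932 − 1(461.8) = 470.2
  A: 0 + 1(461.8) = 461.8
  C: 866 (inert)
Total out = 54.18 + 470.2 + 461.8 + 866 = 1852 mol/min.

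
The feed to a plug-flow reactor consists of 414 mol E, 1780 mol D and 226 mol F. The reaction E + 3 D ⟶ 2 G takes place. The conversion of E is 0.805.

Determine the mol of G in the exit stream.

667 mol

E reacted = 0.805 × 414 = 333.3 mol; ν_E = −1, so ξ = 333.3/1 = 333.3 mol.
Outlet amounts (n = n₀ + ν ξ):
  E: 414 − 1(333.3) = 80.73
  D: 1780 − 3(333.3) = 780.2
  G: 0 + 2(333.3) = 666.5
  F: 226 (inert)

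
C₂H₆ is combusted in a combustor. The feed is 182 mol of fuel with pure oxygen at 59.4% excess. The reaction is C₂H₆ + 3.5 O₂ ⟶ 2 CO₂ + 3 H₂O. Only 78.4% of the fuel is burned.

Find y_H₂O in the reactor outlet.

Stoichiometric O₂ = 3.5 × 182 = 637 mol; O₂ fed = 637 × 1.594 = 1015 mol.
Fuel reacted = 0.784 × 182 → ξ = 142.7 mol.
Outlet (n = n₀ + ν ξ):
  C₂H₆: 182 − 1(142.7) = 39.31
  O₂: 1015 − 3.5(142.7) = 516
  CO₂: 0 + 2(142.7) = 285.4
  H₂O: 0 + 3(142.7) = 428.1
Total out = 1269 mol; y_H₂O = 428.1 / 1269 = 0.3374.

0.337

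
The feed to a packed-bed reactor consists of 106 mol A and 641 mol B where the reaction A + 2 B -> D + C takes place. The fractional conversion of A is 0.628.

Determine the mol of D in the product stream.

66.6 mol

A reacted = 0.628 × 106 = 66.57 mol; ν_A = −1, so ξ = 66.57/1 = 66.57 mol.
Outlet amounts (n = n₀ + ν ξ):
  A: 106 − 1(66.57) = 39.43
  B: 641 − 2(66.57) = 507.9
  D: 0 + 1(66.57) = 66.57
  C: 0 + 1(66.57) = 66.57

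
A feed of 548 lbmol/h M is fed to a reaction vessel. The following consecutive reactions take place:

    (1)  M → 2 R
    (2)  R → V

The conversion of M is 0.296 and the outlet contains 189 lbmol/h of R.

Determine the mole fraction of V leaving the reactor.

0.191

Conversion of M: M consumed = 1ξ₁ = 0.296 × 548 → ξ₁ = 162.2 lbmol/h.
R balance: n_R = 0 + 2ξ₁ − 1ξ₂ = 189 → ξ₂ = (2·162.2 − 189)/1 = 135.4 lbmol/h.
Outlet amounts (n = n₀ + Σ ν·ξ):
  M: 548 − 1(162.2) = 385.8
  R: 0 + 2(162.2) − 1(135.4) = 189
  V: 0 + 1(135.4) = 135.4
Total out = 710.2 lbmol/h; y_V = 135.4 / 710.2 = 0.1907.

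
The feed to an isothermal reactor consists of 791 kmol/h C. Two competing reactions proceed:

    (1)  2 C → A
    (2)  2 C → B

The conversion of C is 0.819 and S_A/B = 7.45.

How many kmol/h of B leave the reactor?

38.3 kmol/h

Conversion of C: C consumed = 0.819 × 791 = 647.8 kmol/h = 2ξ₁ + 2ξ₂.
Selectivity: 1ξ₁ / (1ξ₂) = 7.45 → ξ₁ = 7.45 ξ₂.
Substitute: (2·7.45 + 2) ξ₂ = 647.8 → ξ₂ = 38.33 kmol/h, ξ₁ = 285.6 kmol/h.
Outlet amounts (n = n₀ + Σ ν·ξ):
  C: 791 − 2(285.6) − 2(38.33) = 143.2
  A: 0 + 1(285.6) = 285.6
  B: 0 + 1(38.33) = 38.33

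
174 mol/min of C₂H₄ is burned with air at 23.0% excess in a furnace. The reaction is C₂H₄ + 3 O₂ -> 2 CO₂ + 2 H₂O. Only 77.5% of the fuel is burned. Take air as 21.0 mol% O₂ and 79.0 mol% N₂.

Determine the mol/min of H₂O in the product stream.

Stoichiometric O₂ = 3 × 174 = 522 mol/min; O₂ fed = 522 × 1.230 = 642.1 mol/min.
N₂ fed = 642.1 × 79/21 = 2415 mol/min.
Fuel reacted = 0.775 × 174 → ξ = 134.8 mol/min.
Outlet (n = n₀ + ν ξ):
  C₂H₄: 174 − 1(134.8) = 39.15
  O₂: 642.1 − 3(134.8) = 237.5
  N₂: 2415 (inert)
  CO₂: 0 + 2(134.8) = 269.7
  H₂O: 0 + 2(134.8) = 269.7

270 mol/min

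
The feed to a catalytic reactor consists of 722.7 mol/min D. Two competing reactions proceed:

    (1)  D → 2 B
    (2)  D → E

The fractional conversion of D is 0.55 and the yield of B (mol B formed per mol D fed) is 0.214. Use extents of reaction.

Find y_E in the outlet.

Yield of B: 2ξ₁ / 722.7 = 0.214 → ξ₁ = 77.33 mol/min.
Conversion of D: 1ξ₁ + 1ξ₂ = 0.55 × 722.7 = 397.5 → ξ₂ = 320.2 mol/min.
Outlet amounts (n = n₀ + Σ ν·ξ):
  D: 722.7 − 1(77.33) − 1(320.2) = 325.2
  B: 0 + 2(77.33) = 154.7
  E: 0 + 1(320.2) = 320.2
Total out = 800 mol/min; y_E = 320.2 / 800 = 0.4002.

0.4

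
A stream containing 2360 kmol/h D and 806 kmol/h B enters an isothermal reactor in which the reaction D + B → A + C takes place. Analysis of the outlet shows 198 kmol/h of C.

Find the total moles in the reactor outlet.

For C: n = n₀ + 1ξ → 198 = 0 + 1ξ, giving ξ = 198 kmol/h.
Outlet amounts (n = n₀ + ν ξ):
  D: 2360 − 1(198) = 2162
  B: 806 − 1(198) = 608
  A: 0 + 1(198) = 198
  C: 0 + 1(198) = 198
Total out = 2162 + 608 + 198 + 198 = 3166 kmol/h.

3170 kmol/h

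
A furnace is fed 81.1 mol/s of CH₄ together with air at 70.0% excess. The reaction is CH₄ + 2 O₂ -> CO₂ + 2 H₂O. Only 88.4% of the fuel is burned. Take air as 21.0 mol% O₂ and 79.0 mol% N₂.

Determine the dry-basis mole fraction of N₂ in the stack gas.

Stoichiometric O₂ = 2 × 81.1 = 162.2 mol/s; O₂ fed = 162.2 × 1.700 = 275.7 mol/s.
N₂ fed = 275.7 × 79/21 = 1037 mol/s.
Fuel reacted = 0.884 × 81.1 → ξ = 71.69 mol/s.
Outlet (n = n₀ + ν ξ):
  CH₄: 81.1 − 1(71.69) = 9.408
  O₂: 275.7 − 2(71.69) = 132.4
  N₂: 1037 (inert)
  CO₂: 0 + 1(71.69) = 71.69
  H₂O: 0 + 2(71.69) = 143.4
Dry total = 1251 mol/s; y_N₂ (dry) = 1037 / 1251 = 0.8293.

0.829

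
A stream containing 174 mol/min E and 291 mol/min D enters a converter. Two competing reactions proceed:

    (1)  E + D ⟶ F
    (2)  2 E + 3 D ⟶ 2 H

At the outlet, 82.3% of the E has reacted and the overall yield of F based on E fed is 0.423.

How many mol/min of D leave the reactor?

Yield of F: 1ξ₁ / 174 = 0.423 → ξ₁ = 73.6 mol/min.
Conversion of E: 1ξ₁ + 2ξ₂ = 0.823 × 174 = 143.2 → ξ₂ = 34.8 mol/min.
Outlet amounts (n = n₀ + Σ ν·ξ):
  E: 174 − 1(73.6) − 2(34.8) = 30.8
  D: 291 − 1(73.6) − 3(34.8) = 113
  F: 0 + 1(73.6) = 73.6
  H: 0 + 2(34.8) = 69.6

113 mol/min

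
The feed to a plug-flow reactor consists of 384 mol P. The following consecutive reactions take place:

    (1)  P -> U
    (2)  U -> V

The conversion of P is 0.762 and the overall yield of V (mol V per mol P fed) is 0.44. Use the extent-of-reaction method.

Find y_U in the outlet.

0.322

Conversion of P: P consumed = 1ξ₁ = 0.762 × 384 → ξ₁ = 292.6 mol.
Yield of V: 1ξ₂ / 384 = 0.44 → ξ₂ = 169 mol.
Outlet amounts (n = n₀ + Σ ν·ξ):
  P: 384 − 1(292.6) = 91.39
  U: 0 + 1(292.6) − 1(169) = 123.6
  V: 0 + 1(169) = 169
Total out = 384 mol; y_U = 123.6 / 384 = 0.322.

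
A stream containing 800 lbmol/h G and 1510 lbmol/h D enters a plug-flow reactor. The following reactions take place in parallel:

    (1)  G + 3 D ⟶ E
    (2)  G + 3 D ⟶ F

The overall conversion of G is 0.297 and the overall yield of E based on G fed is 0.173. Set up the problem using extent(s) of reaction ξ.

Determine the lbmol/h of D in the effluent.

Yield of E: 1ξ₁ / 800 = 0.173 → ξ₁ = 138.4 lbmol/h.
Conversion of G: 1ξ₁ + 1ξ₂ = 0.297 × 800 = 237.6 → ξ₂ = 99.2 lbmol/h.
Outlet amounts (n = n₀ + Σ ν·ξ):
  G: 800 − 1(138.4) − 1(99.2) = 562.4
  D: 1510 − 3(138.4) − 3(99.2) = 797.2
  E: 0 + 1(138.4) = 138.4
  F: 0 + 1(99.2) = 99.2

797 lbmol/h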